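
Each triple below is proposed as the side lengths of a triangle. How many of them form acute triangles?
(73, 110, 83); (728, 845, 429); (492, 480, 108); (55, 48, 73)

1

(73,110,83): 73²+83² = 12218 > 12100 = 110² → acute
(728,845,429): 429²+728² = 714025 = 845² → right
(492,480,108): 108²+480² = 242064 = 492² → right
(55,48,73): 48²+55² = 5329 = 73² → right
1 of the 4 is acute.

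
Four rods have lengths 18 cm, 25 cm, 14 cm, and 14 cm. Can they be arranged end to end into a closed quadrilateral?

Yes

A quadrilateral exists iff every side is shorter than the sum of the others — equivalently, the longest side is less than the sum of the rest.
Longest side 25 < 46 (sum of the remaining 3), so yes.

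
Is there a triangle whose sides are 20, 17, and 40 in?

No

The longest side is 40, but the other two sum to only 37.
37 < 40, so the triangle inequality fails.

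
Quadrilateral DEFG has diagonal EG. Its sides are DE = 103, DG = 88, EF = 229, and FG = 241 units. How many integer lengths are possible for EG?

From triangle DEG: 15 < EG < 191.
From triangle FEG: 12 < EG < 470.
Intersection: 15 < EG < 191, so integers 16 through 190: 175 values.

175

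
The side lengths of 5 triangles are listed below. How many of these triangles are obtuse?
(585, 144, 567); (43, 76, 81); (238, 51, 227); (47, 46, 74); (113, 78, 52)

(585,144,567): 144²+567² = 342225 = 585² → right
(43,76,81): 43²+76² = 7625 > 6561 = 81² → acute
(238,51,227): 51²+227² = 54130 < 56644 = 238² → obtuse
(47,46,74): 46²+47² = 4325 < 5476 = 74² → obtuse
(113,78,52): 52²+78² = 8788 < 12769 = 113² → obtuse
3 of the 5 are obtuse.

3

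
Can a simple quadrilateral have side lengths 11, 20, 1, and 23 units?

A quadrilateral exists iff every side is shorter than the sum of the others — equivalently, the longest side is less than the sum of the rest.
Longest side 23 < 32 (sum of the remaining 3), so yes.

Yes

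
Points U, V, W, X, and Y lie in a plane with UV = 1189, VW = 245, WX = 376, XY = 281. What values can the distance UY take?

287 ≤ UY ≤ 2091

The maximum is all hops collinear in one direction: 1189 + 245 + 376 + 281 = 2091.
The longest hop is 1189; the others sum to 902. Folding the others back against it leaves at least 1189 − 902 = 287.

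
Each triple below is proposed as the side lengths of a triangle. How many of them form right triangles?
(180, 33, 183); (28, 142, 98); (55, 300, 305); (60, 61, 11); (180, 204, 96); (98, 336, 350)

5

(180,33,183): 33²+180² = 33489 = 183² → right
(28,142,98): 28+98 ≤ 142, not a triangle
(55,300,305): 55²+300² = 93025 = 305² → right
(60,61,11): 11²+60² = 3721 = 61² → right
(180,204,96): 96²+180² = 41616 = 204² → right
(98,336,350): 98²+336² = 122500 = 350² → right
5 of the 6 are right.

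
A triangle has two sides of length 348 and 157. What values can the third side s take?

By the triangle inequality, s must be less than 348 + 157 = 505 and greater than |348 − 157| = 191.

191 < s < 505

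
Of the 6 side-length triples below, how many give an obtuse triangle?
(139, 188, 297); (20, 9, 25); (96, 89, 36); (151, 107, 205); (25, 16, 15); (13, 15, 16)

(139,188,297): 139²+188² = 54665 < 88209 = 297² → obtuse
(20,9,25): 9²+20² = 481 < 625 = 25² → obtuse
(96,89,36): 36²+89² = 9217 > 9216 = 96² → acute
(151,107,205): 107²+151² = 34250 < 42025 = 205² → obtuse
(25,16,15): 15²+16² = 481 < 625 = 25² → obtuse
(13,15,16): 13²+15² = 394 > 256 = 16² → acute
4 of the 6 are obtuse.

4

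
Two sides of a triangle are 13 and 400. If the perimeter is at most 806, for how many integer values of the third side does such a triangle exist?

Triangle inequality: 387 < x < 413. Perimeter ≤ 806 gives x ≤ 806 − 13 − 400 = 393.
So 387 < x ≤ 393; integers 388 through 393: 6 values.

6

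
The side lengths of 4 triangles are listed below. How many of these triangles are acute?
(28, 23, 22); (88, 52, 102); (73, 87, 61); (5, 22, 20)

3

(28,23,22): 22²+23² = 1013 > 784 = 28² → acute
(88,52,102): 52²+88² = 10448 > 10404 = 102² → acute
(73,87,61): 61²+73² = 9050 > 7569 = 87² → acute
(5,22,20): 5²+20² = 425 < 484 = 22² → obtuse
3 of the 4 are acute.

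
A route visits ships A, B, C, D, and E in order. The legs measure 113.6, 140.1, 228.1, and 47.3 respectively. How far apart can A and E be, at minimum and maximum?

The maximum is all hops collinear in one direction: 113.6 + 140.1 + 228.1 + 47.3 = 529.1.
The longest hop is 228.1; the others sum to 301.0. Since 228.1 ≤ 301.0, the path can fold back on itself completely, so the minimum distance is 0.

0 ≤ AE ≤ 529.1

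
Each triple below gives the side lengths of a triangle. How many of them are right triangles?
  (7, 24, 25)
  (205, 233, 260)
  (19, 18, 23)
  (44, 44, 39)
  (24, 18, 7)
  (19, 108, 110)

1

(7,24,25): 7²+24² = 625 = 25² → right
(205,233,260): 205²+233² = 96314 > 67600 = 260² → acute
(19,18,23): 18²+19² = 685 > 529 = 23² → acute
(44,44,39): 39²+44² = 3457 > 1936 = 44² → acute
(24,18,7): 7²+18² = 373 < 576 = 24² → obtuse
(19,108,110): 19²+108² = 12025 < 12100 = 110² → obtuse
1 of the 6 is right.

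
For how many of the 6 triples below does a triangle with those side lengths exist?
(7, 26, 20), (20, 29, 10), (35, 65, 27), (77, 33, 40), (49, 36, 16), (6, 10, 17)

3

(7,20,26): 7+20 > 26 → valid
(10,20,29): 10+20 > 29 → valid
(27,35,65): 27+35 ≤ 65 → not valid
(33,40,77): 33+40 ≤ 77 → not valid
(16,36,49): 16+36 > 49 → valid
(6,10,17): 6+10 ≤ 17 → not valid
3 of the 6 triples form a triangle.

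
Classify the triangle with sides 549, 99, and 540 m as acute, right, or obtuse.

right

Compare the square of the longest side to the sum of squares of the other two: 99² + 540² = 301401 = 549².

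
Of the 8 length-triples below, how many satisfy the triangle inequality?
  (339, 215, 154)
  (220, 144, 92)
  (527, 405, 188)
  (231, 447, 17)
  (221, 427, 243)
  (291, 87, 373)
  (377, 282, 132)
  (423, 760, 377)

(154,215,339): 154+215 > 339 → valid
(92,144,220): 92+144 > 220 → valid
(188,405,527): 188+405 > 527 → valid
(17,231,447): 17+231 ≤ 447 → not valid
(221,243,427): 221+243 > 427 → valid
(87,291,373): 87+291 > 373 → valid
(132,282,377): 132+282 > 377 → valid
(377,423,760): 377+423 > 760 → valid
7 of the 8 triples form a triangle.

7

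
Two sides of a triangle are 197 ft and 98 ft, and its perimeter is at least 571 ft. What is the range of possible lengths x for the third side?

Triangle inequality alone gives 99 < x < 295.
The perimeter condition gives x ≥ 571 − 197 − 98 = 276.
Intersecting the two: 276 ≤ x < 295.

276 ≤ x < 295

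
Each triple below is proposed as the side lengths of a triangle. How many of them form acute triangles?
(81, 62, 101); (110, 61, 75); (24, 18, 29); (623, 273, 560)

2

(81,62,101): 62²+81² = 10405 > 10201 = 101² → acute
(110,61,75): 61²+75² = 9346 < 12100 = 110² → obtuse
(24,18,29): 18²+24² = 900 > 841 = 29² → acute
(623,273,560): 273²+560² = 388129 = 623² → right
2 of the 4 are acute.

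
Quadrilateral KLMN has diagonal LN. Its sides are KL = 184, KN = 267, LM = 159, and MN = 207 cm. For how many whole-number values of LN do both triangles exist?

282

From triangle KLN: 83 < LN < 451.
From triangle MLN: 48 < LN < 366.
Intersection: 83 < LN < 366, so integers 84 through 365: 282 values.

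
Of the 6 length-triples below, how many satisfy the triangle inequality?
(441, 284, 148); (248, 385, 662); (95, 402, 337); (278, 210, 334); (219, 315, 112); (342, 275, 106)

4

(148,284,441): 148+284 ≤ 441 → not valid
(248,385,662): 248+385 ≤ 662 → not valid
(95,337,402): 95+337 > 402 → valid
(210,278,334): 210+278 > 334 → valid
(112,219,315): 112+219 > 315 → valid
(106,275,342): 106+275 > 342 → valid
4 of the 6 triples form a triangle.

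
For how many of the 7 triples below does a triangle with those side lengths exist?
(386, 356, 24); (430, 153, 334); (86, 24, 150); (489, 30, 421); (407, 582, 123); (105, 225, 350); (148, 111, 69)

(24,356,386): 24+356 ≤ 386 → not valid
(153,334,430): 153+334 > 430 → valid
(24,86,150): 24+86 ≤ 150 → not valid
(30,421,489): 30+421 ≤ 489 → not valid
(123,407,582): 123+407 ≤ 582 → not valid
(105,225,350): 105+225 ≤ 350 → not valid
(69,111,148): 69+111 > 148 → valid
2 of the 7 triples form a triangle.

2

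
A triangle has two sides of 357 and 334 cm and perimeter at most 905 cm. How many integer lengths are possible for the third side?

Triangle inequality: 23 < x < 691. Perimeter ≤ 905 gives x ≤ 905 − 357 − 334 = 214.
So 23 < x ≤ 214; integers 24 through 214: 191 values.

191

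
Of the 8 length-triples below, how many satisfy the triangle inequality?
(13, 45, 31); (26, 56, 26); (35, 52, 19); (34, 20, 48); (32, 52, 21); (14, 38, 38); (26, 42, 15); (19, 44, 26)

5

(13,31,45): 13+31 ≤ 45 → not valid
(26,26,56): 26+26 ≤ 56 → not valid
(19,35,52): 19+35 > 52 → valid
(20,34,48): 20+34 > 48 → valid
(21,32,52): 21+32 > 52 → valid
(14,38,38): 14+38 > 38 → valid
(15,26,42): 15+26 ≤ 42 → not valid
(19,26,44): 19+26 > 44 → valid
5 of the 8 triples form a triangle.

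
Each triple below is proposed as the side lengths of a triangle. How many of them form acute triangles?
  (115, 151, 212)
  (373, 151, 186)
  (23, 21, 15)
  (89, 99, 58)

(115,151,212): 115²+151² = 36026 < 44944 = 212² → obtuse
(373,151,186): 151+186 ≤ 373, not a triangle
(23,21,15): 15²+21² = 666 > 529 = 23² → acute
(89,99,58): 58²+89² = 11285 > 9801 = 99² → acute
2 of the 4 are acute.

2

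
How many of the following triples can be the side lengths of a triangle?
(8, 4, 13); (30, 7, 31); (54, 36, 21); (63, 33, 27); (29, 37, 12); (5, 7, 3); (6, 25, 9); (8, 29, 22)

(4,8,13): 4+8 ≤ 13 → not valid
(7,30,31): 7+30 > 31 → valid
(21,36,54): 21+36 > 54 → valid
(27,33,63): 27+33 ≤ 63 → not valid
(12,29,37): 12+29 > 37 → valid
(3,5,7): 3+5 > 7 → valid
(6,9,25): 6+9 ≤ 25 → not valid
(8,22,29): 8+22 > 29 → valid
5 of the 8 triples form a triangle.

5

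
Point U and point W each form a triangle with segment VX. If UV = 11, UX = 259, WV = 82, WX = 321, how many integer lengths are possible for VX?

21

From triangle UVX: 248 < VX < 270.
From triangle WVX: 239 < VX < 403.
Intersection: 248 < VX < 270, so integers 249 through 269: 21 values.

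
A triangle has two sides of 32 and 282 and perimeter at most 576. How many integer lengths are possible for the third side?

Triangle inequality: 250 < x < 314. Perimeter ≤ 576 gives x ≤ 576 − 32 − 282 = 262.
So 250 < x ≤ 262; integers 251 through 262: 12 values.

12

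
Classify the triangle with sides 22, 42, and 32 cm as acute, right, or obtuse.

Compare the square of the longest side to the sum of squares of the other two: 22² + 32² = 1508 < 1764 = 42².

obtuse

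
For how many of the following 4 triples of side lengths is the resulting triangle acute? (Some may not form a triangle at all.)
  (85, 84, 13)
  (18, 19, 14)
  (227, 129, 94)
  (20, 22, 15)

(85,84,13): 13²+84² = 7225 = 85² → right
(18,19,14): 14²+18² = 520 > 361 = 19² → acute
(227,129,94): 94+129 ≤ 227, not a triangle
(20,22,15): 15²+20² = 625 > 484 = 22² → acute
2 of the 4 are acute.

2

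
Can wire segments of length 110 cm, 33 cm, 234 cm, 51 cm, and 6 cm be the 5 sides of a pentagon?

For a pentagon, each side must be shorter than the sum of the others.
Here the longest side is 234, but the remaining 4 sides sum to only 200.

No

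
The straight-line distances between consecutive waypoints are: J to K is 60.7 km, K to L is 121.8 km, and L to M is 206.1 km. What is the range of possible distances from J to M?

The maximum is all hops collinear in one direction: 60.7 + 121.8 + 206.1 = 388.6.
The longest hop is 206.1; the others sum to 182.5. Folding the others back against it leaves at least 206.1 − 182.5 = 23.6.

23.6 ≤ JM ≤ 388.6 km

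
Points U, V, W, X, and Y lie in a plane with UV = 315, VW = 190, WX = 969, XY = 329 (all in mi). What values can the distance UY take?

The maximum is all hops collinear in one direction: 315 + 190 + 969 + 329 = 1803.
The longest hop is 969; the others sum to 834. Folding the others back against it leaves at least 969 − 834 = 135.

135 ≤ UY ≤ 1803 mi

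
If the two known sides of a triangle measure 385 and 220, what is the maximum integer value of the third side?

604

The third side must be strictly less than 385 + 220 = 605.
The largest integer below 605 is 604.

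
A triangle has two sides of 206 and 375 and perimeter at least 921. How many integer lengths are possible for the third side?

Triangle inequality: 169 < x < 581. Perimeter ≥ 921 gives x ≥ 921 − 206 − 375 = 340.
So 340 ≤ x < 581; integers 340 through 580: 241 values.

241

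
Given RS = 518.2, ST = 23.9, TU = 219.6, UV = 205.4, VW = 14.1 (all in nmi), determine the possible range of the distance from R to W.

The maximum is all hops collinear in one direction: 518.2 + 23.9 + 219.6 + 205.4 + 14.1 = 981.2.
The longest hop is 518.2; the others sum to 463.0. Folding the others back against it leaves at least 518.2 − 463.0 = 55.2.

55.2 ≤ RW ≤ 981.2 nmi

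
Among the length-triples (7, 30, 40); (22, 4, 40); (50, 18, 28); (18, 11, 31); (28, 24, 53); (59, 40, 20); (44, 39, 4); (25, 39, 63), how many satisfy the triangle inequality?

2

(7,30,40): 7+30 ≤ 40 → not valid
(4,22,40): 4+22 ≤ 40 → not valid
(18,28,50): 18+28 ≤ 50 → not valid
(11,18,31): 11+18 ≤ 31 → not valid
(24,28,53): 24+28 ≤ 53 → not valid
(20,40,59): 20+40 > 59 → valid
(4,39,44): 4+39 ≤ 44 → not valid
(25,39,63): 25+39 > 63 → valid
2 of the 8 triples form a triangle.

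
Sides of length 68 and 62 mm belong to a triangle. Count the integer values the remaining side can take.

The third side lies in the open interval (6, 130).
Integers from 7 to 129 inclusive: 129 − 7 + 1 = 123.

123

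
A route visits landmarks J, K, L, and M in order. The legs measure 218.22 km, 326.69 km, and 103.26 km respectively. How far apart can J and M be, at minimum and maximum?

The maximum is all hops collinear in one direction: 218.22 + 326.69 + 103.26 = 648.17.
The longest hop is 326.69; the others sum to 321.48. Folding the others back against it leaves at least 326.69 − 321.48 = 5.21.

5.21 ≤ JM ≤ 648.17 km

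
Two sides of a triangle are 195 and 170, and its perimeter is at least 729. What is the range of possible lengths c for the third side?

364 ≤ c < 365

Triangle inequality alone gives 25 < c < 365.
The perimeter condition gives c ≥ 729 − 195 − 170 = 364.
Intersecting the two: 364 ≤ c < 365.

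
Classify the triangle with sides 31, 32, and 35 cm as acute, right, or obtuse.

acute

Compare the square of the longest side to the sum of squares of the other two: 31² + 32² = 1985 > 1225 = 35².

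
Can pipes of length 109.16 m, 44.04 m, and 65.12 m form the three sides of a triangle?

No

The two shorter sides sum to 109.16, exactly equal to the longest side 109.16.
That gives only a degenerate (flat) triangle — the inequality must be strict.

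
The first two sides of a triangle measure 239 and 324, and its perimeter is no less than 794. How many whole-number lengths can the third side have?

332

Triangle inequality: 85 < x < 563. Perimeter ≥ 794 gives x ≥ 794 − 239 − 324 = 231.
So 231 ≤ x < 563; integers 231 through 562: 332 values.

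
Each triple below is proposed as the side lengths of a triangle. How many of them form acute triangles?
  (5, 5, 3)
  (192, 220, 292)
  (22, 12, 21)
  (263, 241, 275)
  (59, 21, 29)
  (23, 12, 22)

(5,5,3): 3²+5² = 34 > 25 = 5² → acute
(192,220,292): 192²+220² = 85264 = 292² → right
(22,12,21): 12²+21² = 585 > 484 = 22² → acute
(263,241,275): 241²+263² = 127250 > 75625 = 275² → acute
(59,21,29): 21+29 ≤ 59, not a triangle
(23,12,22): 12²+22² = 628 > 529 = 23² → acute
4 of the 6 are acute.

4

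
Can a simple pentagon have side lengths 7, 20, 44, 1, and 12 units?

For a pentagon, each side must be shorter than the sum of the others.
Here the longest side is 44, but the remaining 4 sides sum to only 40.

No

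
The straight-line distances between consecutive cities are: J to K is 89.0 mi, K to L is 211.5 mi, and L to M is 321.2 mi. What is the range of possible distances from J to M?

The maximum is all hops collinear in one direction: 89.0 + 211.5 + 321.2 = 621.7.
The longest hop is 321.2; the others sum to 300.5. Folding the others back against it leaves at least 321.2 − 300.5 = 20.7.

20.7 ≤ JM ≤ 621.7 mi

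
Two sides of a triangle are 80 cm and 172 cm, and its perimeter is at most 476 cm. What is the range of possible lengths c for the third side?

Triangle inequality alone gives 92 < c < 252.
The perimeter condition gives c ≤ 476 − 80 − 172 = 224.
Intersecting the two: 92 < c ≤ 224.

92 < c ≤ 224 cm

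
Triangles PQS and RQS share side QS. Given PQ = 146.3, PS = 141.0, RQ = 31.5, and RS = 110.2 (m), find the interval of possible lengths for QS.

78.7 < QS < 141.7

From triangle PQS: |146.3 − 141.0| < QS < 146.3 + 141.0, i.e. 5.3 < QS < 287.3.
From triangle RQS: 78.7 < QS < 141.7.
Both must hold, so QS lies in the intersection.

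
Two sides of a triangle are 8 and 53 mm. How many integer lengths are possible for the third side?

15

The third side lies in the open interval (45, 61).
Integers from 46 to 60 inclusive: 60 − 46 + 1 = 15.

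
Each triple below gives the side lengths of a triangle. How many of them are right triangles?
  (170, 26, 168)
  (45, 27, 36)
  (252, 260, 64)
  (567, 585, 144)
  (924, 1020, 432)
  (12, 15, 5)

(170,26,168): 26²+168² = 28900 = 170² → right
(45,27,36): 27²+36² = 2025 = 45² → right
(252,260,64): 64²+252² = 67600 = 260² → right
(567,585,144): 144²+567² = 342225 = 585² → right
(924,1020,432): 432²+924² = 1040400 = 1020² → right
(12,15,5): 5²+12² = 169 < 225 = 15² → obtuse
5 of the 6 are right.

5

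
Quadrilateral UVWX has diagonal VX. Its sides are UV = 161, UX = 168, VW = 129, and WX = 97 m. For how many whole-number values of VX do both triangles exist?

193

From triangle UVX: 7 < VX < 329.
From triangle WVX: 32 < VX < 226.
Intersection: 32 < VX < 226, so integers 33 through 225: 193 values.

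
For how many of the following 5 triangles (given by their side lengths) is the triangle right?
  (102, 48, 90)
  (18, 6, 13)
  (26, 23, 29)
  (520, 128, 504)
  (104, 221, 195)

3

(102,48,90): 48²+90² = 10404 = 102² → right
(18,6,13): 6²+13² = 205 < 324 = 18² → obtuse
(26,23,29): 23²+26² = 1205 > 841 = 29² → acute
(520,128,504): 128²+504² = 270400 = 520² → right
(104,221,195): 104²+195² = 48841 = 221² → right
3 of the 5 are right.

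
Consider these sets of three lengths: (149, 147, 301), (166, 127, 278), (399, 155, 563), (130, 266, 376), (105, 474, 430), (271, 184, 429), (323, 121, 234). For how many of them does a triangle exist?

(147,149,301): 147+149 ≤ 301 → not valid
(127,166,278): 127+166 > 278 → valid
(155,399,563): 155+399 ≤ 563 → not valid
(130,266,376): 130+266 > 376 → valid
(105,430,474): 105+430 > 474 → valid
(184,271,429): 184+271 > 429 → valid
(121,234,323): 121+234 > 323 → valid
5 of the 7 triples form a triangle.

5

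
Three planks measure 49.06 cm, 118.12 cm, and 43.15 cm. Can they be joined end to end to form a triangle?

The longest side is 118.12, but the other two sum to only 92.21.
92.21 < 118.12, so the triangle inequality fails.

No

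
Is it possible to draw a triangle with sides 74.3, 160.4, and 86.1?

No

The two shorter sides sum to 160.4, exactly equal to the longest side 160.4.
That gives only a degenerate (flat) triangle — the inequality must be strict.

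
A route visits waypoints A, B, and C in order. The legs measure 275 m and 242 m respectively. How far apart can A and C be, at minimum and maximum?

By the triangle inequality, |275 − 242| ≤ AC ≤ 275 + 242.

33 ≤ AC ≤ 517 m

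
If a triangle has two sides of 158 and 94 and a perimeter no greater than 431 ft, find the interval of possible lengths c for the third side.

Triangle inequality alone gives 64 < c < 252.
The perimeter condition gives c ≤ 431 − 158 − 94 = 179.
Intersecting the two: 64 < c ≤ 179.

64 < c ≤ 179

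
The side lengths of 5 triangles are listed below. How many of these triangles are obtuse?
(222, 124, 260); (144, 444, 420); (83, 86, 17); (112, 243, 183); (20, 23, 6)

4

(222,124,260): 124²+222² = 64660 < 67600 = 260² → obtuse
(144,444,420): 144²+420² = 197136 = 444² → right
(83,86,17): 17²+83² = 7178 < 7396 = 86² → obtuse
(112,243,183): 112²+183² = 46033 < 59049 = 243² → obtuse
(20,23,6): 6²+20² = 436 < 529 = 23² → obtuse
4 of the 5 are obtuse.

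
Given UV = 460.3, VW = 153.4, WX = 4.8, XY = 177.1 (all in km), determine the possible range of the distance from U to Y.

The maximum is all hops collinear in one direction: 460.3 + 153.4 + 4.8 + 177.1 = 795.6.
The longest hop is 460.3; the others sum to 335.3. Folding the others back against it leaves at least 460.3 − 335.3 = 125.0.

125.0 ≤ UY ≤ 795.6 km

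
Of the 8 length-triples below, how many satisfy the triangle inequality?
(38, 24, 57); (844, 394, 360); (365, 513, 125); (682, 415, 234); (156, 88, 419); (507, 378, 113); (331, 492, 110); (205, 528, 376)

2

(24,38,57): 24+38 > 57 → valid
(360,394,844): 360+394 ≤ 844 → not valid
(125,365,513): 125+365 ≤ 513 → not valid
(234,415,682): 234+415 ≤ 682 → not valid
(88,156,419): 88+156 ≤ 419 → not valid
(113,378,507): 113+378 ≤ 507 → not valid
(110,331,492): 110+331 ≤ 492 → not valid
(205,376,528): 205+376 > 528 → valid
2 of the 8 triples form a triangle.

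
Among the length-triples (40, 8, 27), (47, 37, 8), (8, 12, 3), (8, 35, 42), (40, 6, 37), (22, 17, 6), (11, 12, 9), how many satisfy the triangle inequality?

4

(8,27,40): 8+27 ≤ 40 → not valid
(8,37,47): 8+37 ≤ 47 → not valid
(3,8,12): 3+8 ≤ 12 → not valid
(8,35,42): 8+35 > 42 → valid
(6,37,40): 6+37 > 40 → valid
(6,17,22): 6+17 > 22 → valid
(9,11,12): 9+11 > 12 → valid
4 of the 7 triples form a triangle.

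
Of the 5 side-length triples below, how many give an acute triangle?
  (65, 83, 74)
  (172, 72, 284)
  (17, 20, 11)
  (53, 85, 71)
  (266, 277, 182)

(65,83,74): 65²+74² = 9701 > 6889 = 83² → acute
(172,72,284): 72+172 ≤ 284, not a triangle
(17,20,11): 11²+17² = 410 > 400 = 20² → acute
(53,85,71): 53²+71² = 7850 > 7225 = 85² → acute
(266,277,182): 182²+266² = 103880 > 76729 = 277² → acute
4 of the 5 are acute.

4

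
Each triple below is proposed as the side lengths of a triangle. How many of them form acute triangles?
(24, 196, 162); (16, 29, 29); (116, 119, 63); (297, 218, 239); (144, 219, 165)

3

(24,196,162): 24+162 ≤ 196, not a triangle
(16,29,29): 16²+29² = 1097 > 841 = 29² → acute
(116,119,63): 63²+116² = 17425 > 14161 = 119² → acute
(297,218,239): 218²+239² = 104645 > 88209 = 297² → acute
(144,219,165): 144²+165² = 47961 = 219² → right
3 of the 5 are acute.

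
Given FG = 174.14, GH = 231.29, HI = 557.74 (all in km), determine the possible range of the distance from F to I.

The maximum is all hops collinear in one direction: 174.14 + 231.29 + 557.74 = 963.17.
The longest hop is 557.74; the others sum to 405.43. Folding the others back against it leaves at least 557.74 − 405.43 = 152.31.

152.31 ≤ FI ≤ 963.17 km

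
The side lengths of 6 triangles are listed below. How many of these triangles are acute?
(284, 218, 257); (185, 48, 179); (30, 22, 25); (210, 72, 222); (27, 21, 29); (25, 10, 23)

5

(284,218,257): 218²+257² = 113573 > 80656 = 284² → acute
(185,48,179): 48²+179² = 34345 > 34225 = 185² → acute
(30,22,25): 22²+25² = 1109 > 900 = 30² → acute
(210,72,222): 72²+210² = 49284 = 222² → right
(27,21,29): 21²+27² = 1170 > 841 = 29² → acute
(25,10,23): 10²+23² = 629 > 625 = 25² → acute
5 of the 6 are acute.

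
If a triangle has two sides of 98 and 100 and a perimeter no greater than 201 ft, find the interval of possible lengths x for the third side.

2 < x ≤ 3 ft

Triangle inequality alone gives 2 < x < 198.
The perimeter condition gives x ≤ 201 − 98 − 100 = 3.
Intersecting the two: 2 < x ≤ 3.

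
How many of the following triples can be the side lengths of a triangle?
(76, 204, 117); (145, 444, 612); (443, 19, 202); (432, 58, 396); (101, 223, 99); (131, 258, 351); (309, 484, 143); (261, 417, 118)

2

(76,117,204): 76+117 ≤ 204 → not valid
(145,444,612): 145+444 ≤ 612 → not valid
(19,202,443): 19+202 ≤ 443 → not valid
(58,396,432): 58+396 > 432 → valid
(99,101,223): 99+101 ≤ 223 → not valid
(131,258,351): 131+258 > 351 → valid
(143,309,484): 143+309 ≤ 484 → not valid
(118,261,417): 118+261 ≤ 417 → not valid
2 of the 8 triples form a triangle.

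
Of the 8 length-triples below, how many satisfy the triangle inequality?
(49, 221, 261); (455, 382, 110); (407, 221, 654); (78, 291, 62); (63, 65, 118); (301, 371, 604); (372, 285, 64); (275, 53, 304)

(49,221,261): 49+221 > 261 → valid
(110,382,455): 110+382 > 455 → valid
(221,407,654): 221+407 ≤ 654 → not valid
(62,78,291): 62+78 ≤ 291 → not valid
(63,65,118): 63+65 > 118 → valid
(301,371,604): 301+371 > 604 → valid
(64,285,372): 64+285 ≤ 372 → not valid
(53,275,304): 53+275 > 304 → valid
5 of the 8 triples form a triangle.

5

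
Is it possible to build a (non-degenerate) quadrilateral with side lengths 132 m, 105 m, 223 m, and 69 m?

A quadrilateral exists iff every side is shorter than the sum of the others — equivalently, the longest side is less than the sum of the rest.
Longest side 223 < 306 (sum of the remaining 3), so yes.

Yes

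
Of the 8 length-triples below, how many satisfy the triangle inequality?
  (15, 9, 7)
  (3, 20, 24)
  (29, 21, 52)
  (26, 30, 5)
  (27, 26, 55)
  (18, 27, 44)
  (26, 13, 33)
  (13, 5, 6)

4

(7,9,15): 7+9 > 15 → valid
(3,20,24): 3+20 ≤ 24 → not valid
(21,29,52): 21+29 ≤ 52 → not valid
(5,26,30): 5+26 > 30 → valid
(26,27,55): 26+27 ≤ 55 → not valid
(18,27,44): 18+27 > 44 → valid
(13,26,33): 13+26 > 33 → valid
(5,6,13): 5+6 ≤ 13 → not valid
4 of the 8 triples form a triangle.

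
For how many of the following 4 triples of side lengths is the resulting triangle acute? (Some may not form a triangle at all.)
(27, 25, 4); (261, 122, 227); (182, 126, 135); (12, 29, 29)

2

(27,25,4): 4²+25² = 641 < 729 = 27² → obtuse
(261,122,227): 122²+227² = 66413 < 68121 = 261² → obtuse
(182,126,135): 126²+135² = 34101 > 33124 = 182² → acute
(12,29,29): 12²+29² = 985 > 841 = 29² → acute
2 of the 4 are acute.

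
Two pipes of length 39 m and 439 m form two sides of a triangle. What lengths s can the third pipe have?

400 < s < 478

By the triangle inequality, s must be less than 39 + 439 = 478 and greater than |39 − 439| = 400.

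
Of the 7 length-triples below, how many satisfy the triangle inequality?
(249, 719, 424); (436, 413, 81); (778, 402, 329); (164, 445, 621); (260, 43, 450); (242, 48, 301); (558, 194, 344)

(249,424,719): 249+424 ≤ 719 → not valid
(81,413,436): 81+413 > 436 → valid
(329,402,778): 329+402 ≤ 778 → not valid
(164,445,621): 164+445 ≤ 621 → not valid
(43,260,450): 43+260 ≤ 450 → not valid
(48,242,301): 48+242 ≤ 301 → not valid
(194,344,558): 194+344 ≤ 558 → not valid
1 of the 7 triples forms a triangle.

1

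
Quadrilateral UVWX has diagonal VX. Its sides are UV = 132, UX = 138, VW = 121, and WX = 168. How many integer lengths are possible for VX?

From triangle UVX: 6 < VX < 270.
From triangle WVX: 47 < VX < 289.
Intersection: 47 < VX < 270, so integers 48 through 269: 222 values.

222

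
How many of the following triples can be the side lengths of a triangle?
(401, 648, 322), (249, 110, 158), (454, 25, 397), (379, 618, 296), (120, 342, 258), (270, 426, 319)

5

(322,401,648): 322+401 > 648 → valid
(110,158,249): 110+158 > 249 → valid
(25,397,454): 25+397 ≤ 454 → not valid
(296,379,618): 296+379 > 618 → valid
(120,258,342): 120+258 > 342 → valid
(270,319,426): 270+319 > 426 → valid
5 of the 6 triples form a triangle.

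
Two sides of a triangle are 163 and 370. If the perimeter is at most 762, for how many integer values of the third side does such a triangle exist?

22

Triangle inequality: 207 < x < 533. Perimeter ≤ 762 gives x ≤ 762 − 163 − 370 = 229.
So 207 < x ≤ 229; integers 208 through 229: 22 values.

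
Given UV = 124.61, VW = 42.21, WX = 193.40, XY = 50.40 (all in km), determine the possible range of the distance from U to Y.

0 ≤ UY ≤ 410.62 km

The maximum is all hops collinear in one direction: 124.61 + 42.21 + 193.40 + 50.40 = 410.62.
The longest hop is 193.40; the others sum to 217.22. Since 193.40 ≤ 217.22, the path can fold back on itself completely, so the minimum distance is 0.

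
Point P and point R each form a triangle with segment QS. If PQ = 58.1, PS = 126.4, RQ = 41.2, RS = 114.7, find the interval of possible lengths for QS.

73.5 < QS < 155.9

From triangle PQS: |58.1 − 126.4| < QS < 58.1 + 126.4, i.e. 68.3 < QS < 184.5.
From triangle RQS: 73.5 < QS < 155.9.
Both must hold, so QS lies in the intersection.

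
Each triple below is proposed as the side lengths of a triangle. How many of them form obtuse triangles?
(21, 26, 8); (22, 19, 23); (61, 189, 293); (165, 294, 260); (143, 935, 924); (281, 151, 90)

1

(21,26,8): 8²+21² = 505 < 676 = 26² → obtuse
(22,19,23): 19²+22² = 845 > 529 = 23² → acute
(61,189,293): 61+189 ≤ 293, not a triangle
(165,294,260): 165²+260² = 94825 > 86436 = 294² → acute
(143,935,924): 143²+924² = 874225 = 935² → right
(281,151,90): 90+151 ≤ 281, not a triangle
1 of the 6 is obtuse.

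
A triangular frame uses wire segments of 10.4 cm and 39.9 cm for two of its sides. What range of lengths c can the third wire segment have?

29.5 < c < 50.3

By the triangle inequality, c must be less than 10.4 + 39.9 = 50.3 and greater than |10.4 − 39.9| = 29.5.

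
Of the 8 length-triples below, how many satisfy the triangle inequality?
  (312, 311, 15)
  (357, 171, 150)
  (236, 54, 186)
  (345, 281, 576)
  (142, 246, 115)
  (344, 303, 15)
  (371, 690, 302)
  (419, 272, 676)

5

(15,311,312): 15+311 > 312 → valid
(150,171,357): 150+171 ≤ 357 → not valid
(54,186,236): 54+186 > 236 → valid
(281,345,576): 281+345 > 576 → valid
(115,142,246): 115+142 > 246 → valid
(15,303,344): 15+303 ≤ 344 → not valid
(302,371,690): 302+371 ≤ 690 → not valid
(272,419,676): 272+419 > 676 → valid
5 of the 8 triples form a triangle.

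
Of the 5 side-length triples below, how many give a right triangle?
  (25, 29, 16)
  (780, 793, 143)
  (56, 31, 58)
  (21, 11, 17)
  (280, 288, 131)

1

(25,29,16): 16²+25² = 881 > 841 = 29² → acute
(780,793,143): 143²+780² = 628849 = 793² → right
(56,31,58): 31²+56² = 4097 > 3364 = 58² → acute
(21,11,17): 11²+17² = 410 < 441 = 21² → obtuse
(280,288,131): 131²+280² = 95561 > 82944 = 288² → acute
1 of the 5 is right.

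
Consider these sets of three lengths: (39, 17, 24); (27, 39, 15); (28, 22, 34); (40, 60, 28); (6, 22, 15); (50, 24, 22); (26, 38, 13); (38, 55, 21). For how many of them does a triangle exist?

(17,24,39): 17+24 > 39 → valid
(15,27,39): 15+27 > 39 → valid
(22,28,34): 22+28 > 34 → valid
(28,40,60): 28+40 > 60 → valid
(6,15,22): 6+15 ≤ 22 → not valid
(22,24,50): 22+24 ≤ 50 → not valid
(13,26,38): 13+26 > 38 → valid
(21,38,55): 21+38 > 55 → valid
6 of the 8 triples form a triangle.

6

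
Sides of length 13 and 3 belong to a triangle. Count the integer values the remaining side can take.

5

The third side lies in the open interval (10, 16).
Integers from 11 to 15 inclusive: 15 − 11 + 1 = 5.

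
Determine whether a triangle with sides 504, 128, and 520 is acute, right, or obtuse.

Compare the square of the longest side to the sum of squares of the other two: 128² + 504² = 270400 = 520².

right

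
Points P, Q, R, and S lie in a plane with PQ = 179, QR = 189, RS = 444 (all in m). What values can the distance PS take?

76 ≤ PS ≤ 812 m

The maximum is all hops collinear in one direction: 179 + 189 + 444 = 812.
The longest hop is 444; the others sum to 368. Folding the others back against it leaves at least 444 − 368 = 76.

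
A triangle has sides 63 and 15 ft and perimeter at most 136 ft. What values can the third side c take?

Triangle inequality alone gives 48 < c < 78.
The perimeter condition gives c ≤ 136 − 63 − 15 = 58.
Intersecting the two: 48 < c ≤ 58.

48 < c ≤ 58 ft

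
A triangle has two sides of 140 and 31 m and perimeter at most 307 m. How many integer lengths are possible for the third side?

27

Triangle inequality: 109 < x < 171. Perimeter ≤ 307 gives x ≤ 307 − 140 − 31 = 136.
So 109 < x ≤ 136; integers 110 through 136: 27 values.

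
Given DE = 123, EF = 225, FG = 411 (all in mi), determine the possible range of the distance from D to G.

The maximum is all hops collinear in one direction: 123 + 225 + 411 = 759.
The longest hop is 411; the others sum to 348. Folding the others back against it leaves at least 411 − 348 = 63.

63 ≤ DG ≤ 759 mi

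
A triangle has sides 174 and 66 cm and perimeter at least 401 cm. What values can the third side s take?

161 ≤ s < 240

Triangle inequality alone gives 108 < s < 240.
The perimeter condition gives s ≥ 401 − 174 − 66 = 161.
Intersecting the two: 161 ≤ s < 240.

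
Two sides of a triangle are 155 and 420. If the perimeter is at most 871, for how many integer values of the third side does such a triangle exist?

Triangle inequality: 265 < x < 575. Perimeter ≤ 871 gives x ≤ 871 − 155 − 420 = 296.
So 265 < x ≤ 296; integers 266 through 296: 31 values.

31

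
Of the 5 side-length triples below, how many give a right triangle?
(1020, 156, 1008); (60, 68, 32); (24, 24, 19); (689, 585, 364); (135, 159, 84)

4

(1020,156,1008): 156²+1008² = 1040400 = 1020² → right
(60,68,32): 32²+60² = 4624 = 68² → right
(24,24,19): 19²+24² = 937 > 576 = 24² → acute
(689,585,364): 364²+585² = 474721 = 689² → right
(135,159,84): 84²+135² = 25281 = 159² → right
4 of the 5 are right.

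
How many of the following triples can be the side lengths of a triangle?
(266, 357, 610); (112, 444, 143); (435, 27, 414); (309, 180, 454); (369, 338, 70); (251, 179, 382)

(266,357,610): 266+357 > 610 → valid
(112,143,444): 112+143 ≤ 444 → not valid
(27,414,435): 27+414 > 435 → valid
(180,309,454): 180+309 > 454 → valid
(70,338,369): 70+338 > 369 → valid
(179,251,382): 179+251 > 382 → valid
5 of the 6 triples form a triangle.

5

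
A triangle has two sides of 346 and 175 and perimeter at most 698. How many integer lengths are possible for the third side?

6

Triangle inequality: 171 < x < 521. Perimeter ≤ 698 gives x ≤ 698 − 346 − 175 = 177.
So 171 < x ≤ 177; integers 172 through 177: 6 values.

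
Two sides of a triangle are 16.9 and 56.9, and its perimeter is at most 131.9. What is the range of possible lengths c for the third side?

Triangle inequality alone gives 40.0 < c < 73.8.
The perimeter condition gives c ≤ 131.9 − 16.9 − 56.9 = 58.1.
Intersecting the two: 40.0 < c ≤ 58.1.

40.0 < c ≤ 58.1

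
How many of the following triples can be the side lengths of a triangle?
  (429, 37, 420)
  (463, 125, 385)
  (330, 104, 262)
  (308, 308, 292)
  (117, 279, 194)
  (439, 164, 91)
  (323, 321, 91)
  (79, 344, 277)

(37,420,429): 37+420 > 429 → valid
(125,385,463): 125+385 > 463 → valid
(104,262,330): 104+262 > 330 → valid
(292,308,308): 292+308 > 308 → valid
(117,194,279): 117+194 > 279 → valid
(91,164,439): 91+164 ≤ 439 → not valid
(91,321,323): 91+321 > 323 → valid
(79,277,344): 79+277 > 344 → valid
7 of the 8 triples form a triangle.

7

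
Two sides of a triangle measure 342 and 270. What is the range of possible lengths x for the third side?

72 < x < 612

By the triangle inequality, x must be less than 342 + 270 = 612 and greater than |342 − 270| = 72.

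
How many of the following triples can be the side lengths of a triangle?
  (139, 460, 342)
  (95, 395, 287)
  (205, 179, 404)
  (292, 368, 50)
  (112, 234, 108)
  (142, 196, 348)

(139,342,460): 139+342 > 460 → valid
(95,287,395): 95+287 ≤ 395 → not valid
(179,205,404): 179+205 ≤ 404 → not valid
(50,292,368): 50+292 ≤ 368 → not valid
(108,112,234): 108+112 ≤ 234 → not valid
(142,196,348): 142+196 ≤ 348 → not valid
1 of the 6 triples forms a triangle.

1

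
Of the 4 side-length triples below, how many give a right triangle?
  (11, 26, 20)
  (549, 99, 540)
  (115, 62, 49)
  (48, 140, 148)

(11,26,20): 11²+20² = 521 < 676 = 26² → obtuse
(549,99,540): 99²+540² = 301401 = 549² → right
(115,62,49): 49+62 ≤ 115, not a triangle
(48,140,148): 48²+140² = 21904 = 148² → right
2 of the 4 are right.

2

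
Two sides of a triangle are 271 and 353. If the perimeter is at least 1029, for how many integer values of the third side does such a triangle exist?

219

Triangle inequality: 82 < x < 624. Perimeter ≥ 1029 gives x ≥ 1029 − 271 − 353 = 405.
So 405 ≤ x < 624; integers 405 through 623: 219 values.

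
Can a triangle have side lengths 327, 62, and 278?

The longest side is 327, and the other two sum to 340.
Since 340 > 327, the triangle inequality holds.

Yes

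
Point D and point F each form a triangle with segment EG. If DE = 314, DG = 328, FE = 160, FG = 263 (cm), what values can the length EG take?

From triangle DEG: |314 − 328| < EG < 314 + 328, i.e. 14 < EG < 642.
From triangle FEG: 103 < EG < 423.
Both must hold, so EG lies in the intersection.

103 < EG < 423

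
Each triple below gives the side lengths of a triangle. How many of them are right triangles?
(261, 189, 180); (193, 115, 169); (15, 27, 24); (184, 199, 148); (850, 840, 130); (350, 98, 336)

(261,189,180): 180²+189² = 68121 = 261² → right
(193,115,169): 115²+169² = 41786 > 37249 = 193² → acute
(15,27,24): 15²+24² = 801 > 729 = 27² → acute
(184,199,148): 148²+184² = 55760 > 39601 = 199² → acute
(850,840,130): 130²+840² = 722500 = 850² → right
(350,98,336): 98²+336² = 122500 = 350² → right
3 of the 6 are right.

3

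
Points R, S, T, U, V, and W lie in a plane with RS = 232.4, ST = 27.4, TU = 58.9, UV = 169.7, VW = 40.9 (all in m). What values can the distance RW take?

The maximum is all hops collinear in one direction: 232.4 + 27.4 + 58.9 + 169.7 + 40.9 = 529.3.
The longest hop is 232.4; the others sum to 296.9. Since 232.4 ≤ 296.9, the path can fold back on itself completely, so the minimum distance is 0.

0 ≤ RW ≤ 529.3 m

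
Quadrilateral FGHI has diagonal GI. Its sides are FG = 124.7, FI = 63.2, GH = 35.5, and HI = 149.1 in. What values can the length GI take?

113.6 < GI < 184.6

From triangle FGI: |124.7 − 63.2| < GI < 124.7 + 63.2, i.e. 61.5 < GI < 187.9.
From triangle HGI: 113.6 < GI < 184.6.
Both must hold, so GI lies in the intersection.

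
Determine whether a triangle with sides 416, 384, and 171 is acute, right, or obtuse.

Compare the square of the longest side to the sum of squares of the other two: 171² + 384² = 176697 > 173056 = 416².

acute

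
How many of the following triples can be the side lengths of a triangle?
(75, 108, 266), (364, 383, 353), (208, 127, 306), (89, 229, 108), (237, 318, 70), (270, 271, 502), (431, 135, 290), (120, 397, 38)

3

(75,108,266): 75+108 ≤ 266 → not valid
(353,364,383): 353+364 > 383 → valid
(127,208,306): 127+208 > 306 → valid
(89,108,229): 89+108 ≤ 229 → not valid
(70,237,318): 70+237 ≤ 318 → not valid
(270,271,502): 270+271 > 502 → valid
(135,290,431): 135+290 ≤ 431 → not valid
(38,120,397): 38+120 ≤ 397 → not valid
3 of the 8 triples form a triangle.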